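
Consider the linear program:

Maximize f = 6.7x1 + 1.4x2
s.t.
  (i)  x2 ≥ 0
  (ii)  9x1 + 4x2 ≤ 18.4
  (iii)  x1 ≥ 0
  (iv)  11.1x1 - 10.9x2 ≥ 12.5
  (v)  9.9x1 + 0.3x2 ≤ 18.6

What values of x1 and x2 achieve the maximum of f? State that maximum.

x1 = 28/15, x2 = 2/5, maximum f = 196/15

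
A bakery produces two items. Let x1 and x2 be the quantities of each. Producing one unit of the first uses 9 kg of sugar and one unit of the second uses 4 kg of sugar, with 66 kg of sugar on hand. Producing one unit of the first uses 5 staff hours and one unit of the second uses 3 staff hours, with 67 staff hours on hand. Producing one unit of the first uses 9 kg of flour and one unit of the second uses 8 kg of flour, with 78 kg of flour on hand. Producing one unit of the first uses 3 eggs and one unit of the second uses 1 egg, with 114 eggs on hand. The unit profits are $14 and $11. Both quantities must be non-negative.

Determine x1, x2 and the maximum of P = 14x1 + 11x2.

x1 = 6, x2 = 3, maximum P = 117

Corner points and P = 14x1 + 11x2:
  (0, 0) → P = 0
  (0, 39/4) → P = 429/4
  (22/3, 0) → P = 308/3
  (6, 3) → P = 117

The binding constraints are 9x1 + 4x2 = 66 and 9x1 + 8x2 = 78.
Solving simultaneously gives x1 = 6, x2 = 3.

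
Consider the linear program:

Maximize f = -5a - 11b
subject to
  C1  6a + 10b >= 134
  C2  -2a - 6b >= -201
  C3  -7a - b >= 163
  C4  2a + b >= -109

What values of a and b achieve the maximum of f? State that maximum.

a = -441/16, b = 479/16, maximum f = -383/2

Vertices and f = -5a - 11b:
  (-603/8, 469/8) → f = -268
  (-441/16, 479/16) → f = -383/2
  (-1179/40, 1733/40) → f = -1646/5

The optimum lies where 6a + 10b = 134 and -7a - b = 163.
Solving simultaneously gives a = -441/16, b = 479/16.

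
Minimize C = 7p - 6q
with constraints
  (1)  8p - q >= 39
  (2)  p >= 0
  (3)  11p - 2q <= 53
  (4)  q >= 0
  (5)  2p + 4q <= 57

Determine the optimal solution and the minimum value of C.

Feasible corners and C = 7p - 6q:
  (5, 1) → C = 29
  (213/34, 189/17) → C = -777/34
  (163/24, 521/48) → C = -211/12

The binding constraints are 8p - q = 39 and 2p + 4q = 57.
Solving simultaneously gives p = 213/34, q = 189/17.

p = 213/34, q = 189/17, minimum C = -777/34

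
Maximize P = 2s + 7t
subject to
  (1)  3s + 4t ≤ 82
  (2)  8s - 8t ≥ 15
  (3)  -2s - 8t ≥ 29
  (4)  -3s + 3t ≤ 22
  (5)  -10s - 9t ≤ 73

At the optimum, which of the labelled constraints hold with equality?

Corner points and P = 2s + 7t:
  (193/4, -251/16) → P = -213/16
  (-7/5, -131/40) → P = -1029/40
  (-449/152, -367/76) → P = -1509/38
The feasible region is unbounded (it extends along (9, -10), (4, -3)), but P strictly decreases along every unbounded feasible direction, so there is no improving ray and the maximum is attained at a vertex.

The maximum is at (193/4, -251/16). Substituting into each constraint, equality holds for (1) and (3); the remaining constraints have slack.

(1) and (3)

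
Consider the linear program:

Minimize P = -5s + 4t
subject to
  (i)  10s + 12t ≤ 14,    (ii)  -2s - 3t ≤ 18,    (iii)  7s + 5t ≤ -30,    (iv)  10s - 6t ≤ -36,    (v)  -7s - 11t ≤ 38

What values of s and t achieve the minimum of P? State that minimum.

Corner points and P = -5s + 4t:
  (-215/17, 199/17) → P = 1871/17
  (-84, 50) → P = 620
  (-90/23, -12/23) → P = 402/23
  (-78/19, -16/19) → P = 326/19
The feasible region is unbounded (it extends along (-6, 5), (-3, 2)), but P strictly increases along every unbounded feasible direction, so there is no improving ray and the minimum is attained at a vertex.

The binding constraints are 10s - 6t = -36 and -7s - 11t = 38.
Solving simultaneously gives s = -78/19, t = -16/19.

s = -78/19, t = -16/19, minimum P = 326/19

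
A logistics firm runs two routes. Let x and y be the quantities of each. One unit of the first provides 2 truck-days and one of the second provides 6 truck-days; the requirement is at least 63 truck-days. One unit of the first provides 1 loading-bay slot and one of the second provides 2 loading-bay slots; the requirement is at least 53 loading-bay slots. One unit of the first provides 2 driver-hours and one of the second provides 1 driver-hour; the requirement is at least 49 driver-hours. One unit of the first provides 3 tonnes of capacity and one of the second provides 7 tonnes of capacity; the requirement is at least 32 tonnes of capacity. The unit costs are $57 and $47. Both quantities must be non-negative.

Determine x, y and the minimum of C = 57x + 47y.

The feasible region is unbounded (it extends along (0, 1), (1, 0)), but C strictly increases along every unbounded feasible direction, so there is no improving ray and the minimum is attained at a vertex.

At the optimal vertex, x + 2y = 53 and 2x + y = 49.
Solving simultaneously gives x = 15, y = 19.

x = 15, y = 19, minimum C = 1748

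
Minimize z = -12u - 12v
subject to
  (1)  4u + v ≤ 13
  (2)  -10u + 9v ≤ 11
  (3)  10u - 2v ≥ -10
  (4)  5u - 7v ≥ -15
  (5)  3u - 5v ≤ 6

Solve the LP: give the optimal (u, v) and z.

Vertices and z = -12u - 12v:
  (53/23, 87/23) → z = -1680/23
  (71/23, 15/23) → z = -1032/23
  (-34/35, 1/7) → z = 348/35
  (-31/22, -45/22) → z = 456/11

The optimum lies where 4u + v = 13 and -10u + 9v = 11.
Solving simultaneously gives u = 53/23, v = 87/23.

u = 53/23, v = 87/23, minimum z = -1680/23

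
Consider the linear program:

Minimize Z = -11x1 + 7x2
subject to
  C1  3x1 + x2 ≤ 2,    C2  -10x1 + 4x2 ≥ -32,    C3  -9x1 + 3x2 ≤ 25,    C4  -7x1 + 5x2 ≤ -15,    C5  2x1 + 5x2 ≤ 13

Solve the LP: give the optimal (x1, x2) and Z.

Corner points and Z = -11x1 + 7x2:
  (20/11, -38/11) → Z = -486/11
  (25/22, -31/22) → Z = -246/11
  (-98/3, -269/3) → Z = -805/3
  (-85/12, -155/12) → Z = -25/2

x1 = -98/3, x2 = -269/3, minimum Z = -805/3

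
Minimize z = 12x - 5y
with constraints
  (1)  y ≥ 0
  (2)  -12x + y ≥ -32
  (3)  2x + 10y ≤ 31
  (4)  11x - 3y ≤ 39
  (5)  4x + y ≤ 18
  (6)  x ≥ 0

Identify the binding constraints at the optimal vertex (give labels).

Feasible corners and z = 12x - 5y:
  (8/3, 0) → z = 32
  (0, 0) → z = 0
  (351/122, 154/61) → z = 1336/61
  (0, 31/10) → z = -31/2

The minimum is at (0, 31/10). Substituting into each constraint, equality holds for (3) and (6); the remaining constraints have slack.

(3) and (6)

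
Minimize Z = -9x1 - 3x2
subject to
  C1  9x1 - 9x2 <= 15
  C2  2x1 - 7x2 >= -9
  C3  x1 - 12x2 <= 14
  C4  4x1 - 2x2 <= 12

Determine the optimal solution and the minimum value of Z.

x1 = 62/15, x2 = 37/15, minimum Z = -223/5

Corner points and Z = -9x1 - 3x2:
  (62/15, 37/15) → Z = -223/5
  (6/11, -37/33) → Z = -17/11
  (-206/17, -37/17) → Z = 1965/17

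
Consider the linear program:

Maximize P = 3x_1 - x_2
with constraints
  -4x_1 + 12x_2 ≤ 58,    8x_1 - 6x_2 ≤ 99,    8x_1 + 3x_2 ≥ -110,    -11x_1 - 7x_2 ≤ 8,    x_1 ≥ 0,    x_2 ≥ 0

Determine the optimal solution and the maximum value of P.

The binding constraints are -4x_1 + 12x_2 = 58 and 8x_1 - 6x_2 = 99.
Solving simultaneously gives x_1 = 64/3, x_2 = 215/18.

x_1 = 64/3, x_2 = 215/18, maximum P = 937/18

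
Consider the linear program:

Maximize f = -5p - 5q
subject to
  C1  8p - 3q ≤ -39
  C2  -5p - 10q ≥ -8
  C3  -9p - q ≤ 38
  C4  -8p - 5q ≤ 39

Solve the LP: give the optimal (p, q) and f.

p = -153/35, q = 47/35, maximum f = 106/7

Feasible corners and f = -5p - 5q:
  (-366/95, 259/95) → f = 107/19
  (-153/35, 47/35) → f = 106/7
  (-388/85, 262/85) → f = 126/17

The optimum lies where 8p - 3q = -39 and -9p - q = 38.
Solving simultaneously gives p = -153/35, q = 47/35.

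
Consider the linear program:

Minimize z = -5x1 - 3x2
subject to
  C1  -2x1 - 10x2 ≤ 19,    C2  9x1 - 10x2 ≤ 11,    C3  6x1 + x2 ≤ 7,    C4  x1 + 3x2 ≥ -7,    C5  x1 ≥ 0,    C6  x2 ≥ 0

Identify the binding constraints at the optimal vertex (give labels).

C3 and C5

Vertices and z = -5x1 - 3x2:
  (0, 7) → z = -21
  (7/6, 0) → z = -35/6
  (0, 0) → z = 0

The minimum is at (0, 7). Substituting into each constraint, equality holds for C3 and C5; the remaining constraints have slack.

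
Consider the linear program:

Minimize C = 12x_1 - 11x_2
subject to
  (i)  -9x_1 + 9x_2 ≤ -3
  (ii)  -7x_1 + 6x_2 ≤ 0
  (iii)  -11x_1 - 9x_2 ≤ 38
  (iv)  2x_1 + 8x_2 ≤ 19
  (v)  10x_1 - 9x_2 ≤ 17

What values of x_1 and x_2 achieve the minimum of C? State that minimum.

x_1 = -7/4, x_2 = -25/12, minimum C = 23/12

Extreme points and C = 12x_1 - 11x_2:
  (-7/4, -25/12) → C = 23/12
  (13/6, 11/6) → C = 35/6
  (-1, -3) → C = 21
  (307/98, 78/49) → C = 984/49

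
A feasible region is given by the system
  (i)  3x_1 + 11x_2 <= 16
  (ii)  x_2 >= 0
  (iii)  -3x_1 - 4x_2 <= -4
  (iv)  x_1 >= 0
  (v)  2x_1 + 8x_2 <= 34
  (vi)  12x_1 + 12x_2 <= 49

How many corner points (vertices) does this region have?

5

The feasible vertices (each the meet of two boundaries and inside every other half-plane) are:
  (0, 16/11)
  (347/96, 15/32)
  (4/3, 0)
  (49/12, 0)
  (0, 1)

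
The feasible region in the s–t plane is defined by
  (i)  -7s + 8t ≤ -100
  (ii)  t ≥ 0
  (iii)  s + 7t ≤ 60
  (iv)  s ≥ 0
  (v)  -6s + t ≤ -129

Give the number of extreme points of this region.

Pairwise boundary intersections that survive every other constraint:
  (60, 0)
  (43/2, 0)
  (963/43, 231/43)

3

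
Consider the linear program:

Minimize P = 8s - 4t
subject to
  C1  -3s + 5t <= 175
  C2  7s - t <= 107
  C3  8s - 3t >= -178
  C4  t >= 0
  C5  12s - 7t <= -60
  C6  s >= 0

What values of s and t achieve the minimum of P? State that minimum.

The binding constraints are -3s + 5t = 175 and s = 0.
Solving simultaneously gives s = 0, t = 35.

s = 0, t = 35, minimum P = -140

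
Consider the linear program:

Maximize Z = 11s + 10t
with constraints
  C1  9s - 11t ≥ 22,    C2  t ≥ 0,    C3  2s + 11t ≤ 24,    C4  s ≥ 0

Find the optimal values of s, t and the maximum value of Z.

At the optimal vertex, t = 0 and 2s + 11t = 24.
Solving simultaneously gives s = 12, t = 0.

s = 12, t = 0, maximum Z = 132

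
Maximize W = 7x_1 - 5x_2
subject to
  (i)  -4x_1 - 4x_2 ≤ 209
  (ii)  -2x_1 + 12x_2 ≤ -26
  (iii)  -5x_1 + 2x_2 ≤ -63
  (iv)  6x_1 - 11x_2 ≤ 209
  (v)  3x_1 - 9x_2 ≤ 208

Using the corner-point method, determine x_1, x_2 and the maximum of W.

Extreme points and W = 7x_1 - 5x_2:
  (88/7, -1/14) → W = 1237/14
  (1111/25, 131/25) → W = 7122/25
  (275/43, -667/43) → W = 5260/43

x_1 = 1111/25, x_2 = 131/25, maximum W = 7122/25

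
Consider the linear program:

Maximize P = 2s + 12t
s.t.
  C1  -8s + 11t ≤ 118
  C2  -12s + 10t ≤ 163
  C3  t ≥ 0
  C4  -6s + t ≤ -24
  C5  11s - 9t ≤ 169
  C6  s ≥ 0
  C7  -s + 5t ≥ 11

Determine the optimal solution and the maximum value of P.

Corner points and P = 2s + 12t:
  (191/29, 450/29) → P = 5782/29
  (2921/49, 2650/49) → P = 37642/49
  (131/29, 90/29) → P = 1342/29
  (472/23, 145/23) → P = 2684/23

s = 2921/49, t = 2650/49, maximum P = 37642/49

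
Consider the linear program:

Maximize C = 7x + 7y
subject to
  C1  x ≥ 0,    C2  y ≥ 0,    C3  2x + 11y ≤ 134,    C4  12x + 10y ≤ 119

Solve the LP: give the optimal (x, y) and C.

Extreme points and C = 7x + 7y:
  (0, 0) → C = 0
  (0, 119/10) → C = 833/10
  (119/12, 0) → C = 833/12

The optimum lies where x = 0 and 12x + 10y = 119.
Solving simultaneously gives x = 0, y = 119/10.

x = 0, y = 119/10, maximum C = 833/10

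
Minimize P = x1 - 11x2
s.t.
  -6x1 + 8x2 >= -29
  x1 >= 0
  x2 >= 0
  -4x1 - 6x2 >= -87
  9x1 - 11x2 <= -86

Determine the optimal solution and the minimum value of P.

The optimum lies where x1 = 0 and -4x1 - 6x2 = -87.
Solving simultaneously gives x1 = 0, x2 = 29/2.

x1 = 0, x2 = 29/2, minimum P = -319/2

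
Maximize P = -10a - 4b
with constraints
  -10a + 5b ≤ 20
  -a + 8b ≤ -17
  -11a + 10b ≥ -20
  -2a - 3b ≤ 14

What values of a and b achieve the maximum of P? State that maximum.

a = -61/19, b = -48/19, maximum P = 802/19

Feasible corners and P = -10a - 4b:
  (-5/39, -167/78) → P = 128/13
  (-61/19, -48/19) → P = 802/19
  (-80/53, -194/53) → P = 1576/53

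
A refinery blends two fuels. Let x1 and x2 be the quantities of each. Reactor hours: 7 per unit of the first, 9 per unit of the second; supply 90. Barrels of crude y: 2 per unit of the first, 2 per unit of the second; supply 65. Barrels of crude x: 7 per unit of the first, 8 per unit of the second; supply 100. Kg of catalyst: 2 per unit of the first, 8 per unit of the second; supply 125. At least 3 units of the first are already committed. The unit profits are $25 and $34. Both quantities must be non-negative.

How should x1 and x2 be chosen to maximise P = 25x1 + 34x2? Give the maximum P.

x1 = 3, x2 = 23/3, maximum P = 1007/3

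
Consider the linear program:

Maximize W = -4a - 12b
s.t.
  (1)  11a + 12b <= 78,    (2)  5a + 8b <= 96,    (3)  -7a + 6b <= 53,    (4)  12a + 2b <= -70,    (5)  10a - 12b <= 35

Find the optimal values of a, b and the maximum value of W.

Feasible corners and W = -4a - 12b:
  (-263/43, 73/43) → W = 176/43
  (-141/4, -775/24) → W = 1057/2
  (-385/82, -280/41) → W = 4130/41

a = -141/4, b = -775/24, maximum W = 1057/2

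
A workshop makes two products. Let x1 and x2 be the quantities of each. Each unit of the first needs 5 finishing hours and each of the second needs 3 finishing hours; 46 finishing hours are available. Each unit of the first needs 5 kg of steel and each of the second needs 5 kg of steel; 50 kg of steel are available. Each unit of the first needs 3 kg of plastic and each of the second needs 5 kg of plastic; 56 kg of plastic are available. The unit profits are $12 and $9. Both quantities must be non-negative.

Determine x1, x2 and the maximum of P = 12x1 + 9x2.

x1 = 8, x2 = 2, maximum P = 114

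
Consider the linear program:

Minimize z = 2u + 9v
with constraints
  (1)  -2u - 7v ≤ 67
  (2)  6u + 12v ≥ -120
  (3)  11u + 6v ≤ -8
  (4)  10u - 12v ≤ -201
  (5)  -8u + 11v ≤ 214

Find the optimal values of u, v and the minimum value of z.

u = -321/16, v = 1/32, minimum z = -1275/32

Vertices and z = 2u + 9v:
  (-321/16, 1/32) → z = -1275/32
  (-24, 2) → z = -30
  (-217/32, 2131/192) → z = 5525/64
  (-1372/169, 2290/169) → z = 17866/169

The optimum lies where 6u + 12v = -120 and 10u - 12v = -201.
Solving simultaneously gives u = -321/16, v = 1/32.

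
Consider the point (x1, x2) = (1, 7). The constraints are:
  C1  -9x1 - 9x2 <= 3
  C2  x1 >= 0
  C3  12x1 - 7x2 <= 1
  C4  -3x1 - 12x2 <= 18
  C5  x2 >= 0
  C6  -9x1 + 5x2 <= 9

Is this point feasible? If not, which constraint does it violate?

Constraint C6: -9x1 + 5x2 = 26, which is not ≤ 9. All other constraints are satisfied.

not feasible — violates C6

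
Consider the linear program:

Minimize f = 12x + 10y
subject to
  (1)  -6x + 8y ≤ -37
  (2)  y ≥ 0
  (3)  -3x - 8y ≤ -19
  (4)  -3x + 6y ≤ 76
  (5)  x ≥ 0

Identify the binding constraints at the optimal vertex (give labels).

(1) and (3)

Extreme points and f = 12x + 10y:
  (56/9, 1/24) → f = 901/12
  (415/6, 189/4) → f = 2605/2
  (19/3, 0) → f = 76
The feasible region is unbounded (it extends along (1, 0), (2, 1)), but f strictly increases along every unbounded feasible direction, so there is no improving ray and the minimum is attained at a vertex.

The minimum is at (56/9, 1/24). Substituting into each constraint, equality holds for (1) and (3); the remaining constraints have slack.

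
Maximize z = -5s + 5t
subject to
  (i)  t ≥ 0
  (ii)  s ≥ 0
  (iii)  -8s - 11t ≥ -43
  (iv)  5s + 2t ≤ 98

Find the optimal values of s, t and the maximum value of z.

Extreme points and z = -5s + 5t:
  (0, 0) → z = 0
  (43/8, 0) → z = -215/8
  (0, 43/11) → z = 215/11

At the optimal vertex, s = 0 and -8s - 11t = -43.
Solving simultaneously gives s = 0, t = 43/11.

s = 0, t = 43/11, maximum z = 215/11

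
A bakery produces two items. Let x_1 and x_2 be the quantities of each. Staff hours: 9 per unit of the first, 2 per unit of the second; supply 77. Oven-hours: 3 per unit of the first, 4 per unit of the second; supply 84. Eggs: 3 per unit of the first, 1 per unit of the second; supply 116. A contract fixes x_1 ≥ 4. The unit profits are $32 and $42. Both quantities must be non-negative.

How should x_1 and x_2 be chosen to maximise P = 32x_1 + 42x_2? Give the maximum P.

x_1 = 14/3, x_2 = 35/2, maximum P = 2653/3

Extreme points and P = 32x_1 + 42x_2:
  (77/9, 0) → P = 2464/9
  (4, 0) → P = 128
  (14/3, 35/2) → P = 2653/3
  (4, 18) → P = 884

The optimum lies where 9x_1 + 2x_2 = 77 and 3x_1 + 4x_2 = 84.
Solving simultaneously gives x_1 = 14/3, x_2 = 35/2.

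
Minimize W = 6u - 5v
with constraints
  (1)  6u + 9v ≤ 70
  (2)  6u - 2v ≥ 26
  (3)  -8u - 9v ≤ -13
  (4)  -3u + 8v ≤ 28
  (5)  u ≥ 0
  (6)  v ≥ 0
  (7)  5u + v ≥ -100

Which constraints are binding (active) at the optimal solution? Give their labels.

(1) and (2)

Feasible corners and W = 6u - 5v:
  (17/3, 4) → W = 14
  (35/3, 0) → W = 70
  (13/3, 0) → W = 26

The minimum is at (17/3, 4). Substituting into each constraint, equality holds for (1) and (2); the remaining constraints have slack.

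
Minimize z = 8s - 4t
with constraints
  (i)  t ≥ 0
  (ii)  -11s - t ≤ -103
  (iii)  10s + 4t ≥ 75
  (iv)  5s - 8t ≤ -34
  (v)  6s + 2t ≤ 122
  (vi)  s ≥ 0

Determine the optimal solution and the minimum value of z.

Feasible corners and z = 8s - 4t:
  (790/93, 889/93) → z = 2764/93
  (21/4, 181/4) → z = -139
  (454/29, 407/29) → z = 2004/29

The optimum lies where -11s - t = -103 and 6s + 2t = 122.
Solving simultaneously gives s = 21/4, t = 181/4.

s = 21/4, t = 181/4, minimum z = -139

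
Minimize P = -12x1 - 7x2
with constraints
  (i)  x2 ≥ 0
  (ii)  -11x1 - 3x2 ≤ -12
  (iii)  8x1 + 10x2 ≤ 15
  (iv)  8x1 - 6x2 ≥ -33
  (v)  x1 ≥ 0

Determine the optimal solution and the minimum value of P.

Vertices and P = -12x1 - 7x2:
  (12/11, 0) → P = -144/11
  (15/8, 0) → P = -45/2
  (75/86, 69/86) → P = -1383/86

x1 = 15/8, x2 = 0, minimum P = -45/2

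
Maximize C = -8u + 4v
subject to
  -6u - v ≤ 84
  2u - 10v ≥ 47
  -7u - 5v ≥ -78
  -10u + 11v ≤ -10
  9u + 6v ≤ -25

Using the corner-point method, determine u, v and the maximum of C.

u = -457/38, v = -225/19, maximum C = 928/19

Vertices and C = -8u + 4v:
  (-457/38, -225/19) → C = 928/19
  (-139/26, -75/13) → C = 256/13
  (16/51, -473/102) → C = -358/17
The feasible region is unbounded (it extends along (1, -6), (2, -3)), but C strictly decreases along every unbounded feasible direction, so there is no improving ray and the maximum is attained at a vertex.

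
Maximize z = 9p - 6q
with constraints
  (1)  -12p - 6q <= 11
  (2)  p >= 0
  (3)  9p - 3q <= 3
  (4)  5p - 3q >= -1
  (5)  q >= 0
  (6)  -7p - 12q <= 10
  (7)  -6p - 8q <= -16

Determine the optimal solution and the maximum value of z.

p = 4/5, q = 7/5, maximum z = -6/5

Corner points and z = 9p - 6q:
  (1, 2) → z = -3
  (4/5, 7/5) → z = -6/5
  (20/29, 43/29) → z = -78/29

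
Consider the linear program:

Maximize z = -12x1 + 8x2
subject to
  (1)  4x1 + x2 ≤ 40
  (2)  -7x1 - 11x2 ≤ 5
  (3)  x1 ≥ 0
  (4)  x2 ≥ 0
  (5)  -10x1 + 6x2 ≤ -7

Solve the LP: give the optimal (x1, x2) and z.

Corner points and z = -12x1 + 8x2:
  (10, 0) → z = -120
  (247/34, 186/17) → z = 6/17
  (7/10, 0) → z = -42/5

The optimum lies where 4x1 + x2 = 40 and -10x1 + 6x2 = -7.
Solving simultaneously gives x1 = 247/34, x2 = 186/17.

x1 = 247/34, x2 = 186/17, maximum z = 6/17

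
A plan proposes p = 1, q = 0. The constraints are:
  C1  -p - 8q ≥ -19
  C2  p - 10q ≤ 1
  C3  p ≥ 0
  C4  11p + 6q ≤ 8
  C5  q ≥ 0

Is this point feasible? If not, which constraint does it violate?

Constraint C4: 11p + 6q = 11, which is not ≤ 8. All other constraints are satisfied.

not feasible — violates C4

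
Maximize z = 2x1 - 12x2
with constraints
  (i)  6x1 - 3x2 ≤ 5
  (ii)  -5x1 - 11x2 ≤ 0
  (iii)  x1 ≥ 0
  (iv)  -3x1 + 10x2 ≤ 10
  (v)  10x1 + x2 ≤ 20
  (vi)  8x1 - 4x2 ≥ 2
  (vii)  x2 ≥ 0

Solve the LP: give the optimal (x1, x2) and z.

Vertices and z = 2x1 - 12x2:
  (80/51, 25/17) → z = -740/51
  (5/6, 0) → z = 5/3
  (15/17, 43/34) → z = -228/17
  (1/4, 0) → z = 1/2

x1 = 5/6, x2 = 0, maximum z = 5/3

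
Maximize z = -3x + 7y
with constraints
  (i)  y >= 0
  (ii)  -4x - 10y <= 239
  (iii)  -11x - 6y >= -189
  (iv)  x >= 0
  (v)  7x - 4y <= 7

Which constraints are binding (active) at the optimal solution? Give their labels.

Vertices and z = -3x + 7y:
  (0, 0) → z = 0
  (1, 0) → z = -3
  (0, 63/2) → z = 441/2
  (399/43, 623/43) → z = 3164/43

The maximum is at (0, 63/2). Substituting into each constraint, equality holds for (iii) and (iv); the remaining constraints have slack.

(iii) and (iv)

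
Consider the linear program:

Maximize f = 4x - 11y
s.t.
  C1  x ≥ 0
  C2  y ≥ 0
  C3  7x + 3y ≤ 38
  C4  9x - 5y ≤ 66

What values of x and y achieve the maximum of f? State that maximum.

x = 38/7, y = 0, maximum f = 152/7

Extreme points and f = 4x - 11y:
  (0, 0) → f = 0
  (0, 38/3) → f = -418/3
  (38/7, 0) → f = 152/7

The optimum lies where y = 0 and 7x + 3y = 38.
Solving simultaneously gives x = 38/7, y = 0.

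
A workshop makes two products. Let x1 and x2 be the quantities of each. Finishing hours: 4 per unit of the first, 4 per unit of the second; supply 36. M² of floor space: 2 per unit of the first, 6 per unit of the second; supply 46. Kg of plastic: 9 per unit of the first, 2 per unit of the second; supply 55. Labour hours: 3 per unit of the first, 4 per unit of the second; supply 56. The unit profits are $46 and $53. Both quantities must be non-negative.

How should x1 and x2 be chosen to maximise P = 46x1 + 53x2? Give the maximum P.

The optimum lies where 4x1 + 4x2 = 36 and 2x1 + 6x2 = 46.
Solving simultaneously gives x1 = 2, x2 = 7.

x1 = 2, x2 = 7, maximum P = 463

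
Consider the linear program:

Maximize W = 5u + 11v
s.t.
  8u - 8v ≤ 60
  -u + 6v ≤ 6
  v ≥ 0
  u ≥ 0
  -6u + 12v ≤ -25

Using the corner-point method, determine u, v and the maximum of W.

u = 51/5, v = 27/10, maximum W = 807/10

Corner points and W = 5u + 11v:
  (51/5, 27/10) → W = 807/10
  (15/2, 0) → W = 75/2
  (37/4, 61/24) → W = 1781/24
  (25/6, 0) → W = 125/6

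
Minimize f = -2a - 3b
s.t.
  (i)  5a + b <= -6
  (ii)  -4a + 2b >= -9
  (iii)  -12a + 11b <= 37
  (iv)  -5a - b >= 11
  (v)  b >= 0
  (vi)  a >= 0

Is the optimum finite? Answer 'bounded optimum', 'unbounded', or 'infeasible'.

infeasible

The boundaries -12a + 11b = 37 and -5a - b = 11 meet at (-158/67, 53/67), but that point violates a ≥ 0. Every candidate vertex is excluded by some other constraint, so the feasible region is empty.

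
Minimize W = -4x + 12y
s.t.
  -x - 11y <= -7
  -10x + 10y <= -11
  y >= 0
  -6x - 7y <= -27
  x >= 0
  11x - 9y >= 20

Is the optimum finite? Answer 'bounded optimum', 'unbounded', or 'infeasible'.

From the feasible point (7, 0), moving in the direction (1, 0) keeps every constraint satisfied while W decreases without bound.

unbounded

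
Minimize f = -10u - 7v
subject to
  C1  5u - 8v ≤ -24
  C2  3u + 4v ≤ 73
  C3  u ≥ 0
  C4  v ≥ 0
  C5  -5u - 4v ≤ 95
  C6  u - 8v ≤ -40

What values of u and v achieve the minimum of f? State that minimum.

Extreme points and f = -10u - 7v:
  (122/11, 437/44) → f = -7939/44
  (4, 11/2) → f = -157/2
  (0, 73/4) → f = -511/4
  (0, 5) → f = -35

The binding constraints are 5u - 8v = -24 and 3u + 4v = 73.
Solving simultaneously gives u = 122/11, v = 437/44.

u = 122/11, v = 437/44, minimum f = -7939/44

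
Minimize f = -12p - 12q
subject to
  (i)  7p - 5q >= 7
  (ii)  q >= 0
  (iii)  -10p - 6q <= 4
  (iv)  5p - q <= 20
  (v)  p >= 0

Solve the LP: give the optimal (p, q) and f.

p = 31/6, q = 35/6, minimum f = -132

At the optimal vertex, 7p - 5q = 7 and 5p - q = 20.
Solving simultaneously gives p = 31/6, q = 35/6.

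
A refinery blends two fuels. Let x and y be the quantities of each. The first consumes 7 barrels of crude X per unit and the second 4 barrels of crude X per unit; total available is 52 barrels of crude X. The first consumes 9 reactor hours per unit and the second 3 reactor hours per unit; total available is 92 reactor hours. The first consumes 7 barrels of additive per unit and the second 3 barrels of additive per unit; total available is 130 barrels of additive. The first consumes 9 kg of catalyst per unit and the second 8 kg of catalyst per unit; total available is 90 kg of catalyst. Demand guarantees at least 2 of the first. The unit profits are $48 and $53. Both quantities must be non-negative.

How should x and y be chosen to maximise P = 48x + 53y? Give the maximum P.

x = 2, y = 9, maximum P = 573

Vertices and P = 48x + 53y:
  (52/7, 0) → P = 2496/7
  (2, 0) → P = 96
  (14/5, 81/10) → P = 5637/10
  (2, 9) → P = 573

The optimum lies where 9x + 8y = 90 and x = 2.
Solving simultaneously gives x = 2, y = 9.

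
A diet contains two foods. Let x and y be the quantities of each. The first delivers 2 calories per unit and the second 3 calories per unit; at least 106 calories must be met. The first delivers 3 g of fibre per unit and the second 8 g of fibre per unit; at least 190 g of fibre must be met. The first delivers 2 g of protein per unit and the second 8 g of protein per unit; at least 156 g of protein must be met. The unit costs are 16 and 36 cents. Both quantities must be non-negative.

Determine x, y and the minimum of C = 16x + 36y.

x = 38, y = 10, minimum C = 968

Corner points and C = 16x + 36y:
  (0, 106/3) → C = 1272
  (78, 0) → C = 1248
  (38, 10) → C = 968
The feasible region is unbounded (it extends along (0, 1), (1, 0)), but C strictly increases along every unbounded feasible direction, so there is no improving ray and the minimum is attained at a vertex.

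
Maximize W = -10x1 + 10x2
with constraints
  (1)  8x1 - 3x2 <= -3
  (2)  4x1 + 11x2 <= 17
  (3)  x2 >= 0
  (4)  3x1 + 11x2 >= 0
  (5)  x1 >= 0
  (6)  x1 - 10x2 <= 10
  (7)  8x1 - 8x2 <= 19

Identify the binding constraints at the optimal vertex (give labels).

(2) and (5)

Feasible corners and W = -10x1 + 10x2:
  (9/50, 37/25) → W = 13
  (0, 1) → W = 10
  (0, 17/11) → W = 170/11

The maximum is at (0, 17/11). Substituting into each constraint, equality holds for (2) and (5); the remaining constraints have slack.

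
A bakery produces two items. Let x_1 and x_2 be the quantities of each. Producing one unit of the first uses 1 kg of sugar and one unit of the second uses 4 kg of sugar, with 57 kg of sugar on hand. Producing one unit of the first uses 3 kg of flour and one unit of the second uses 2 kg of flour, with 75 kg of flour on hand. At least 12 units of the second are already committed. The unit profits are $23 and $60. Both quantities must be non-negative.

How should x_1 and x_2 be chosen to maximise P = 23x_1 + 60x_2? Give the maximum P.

x_1 = 9, x_2 = 12, maximum P = 927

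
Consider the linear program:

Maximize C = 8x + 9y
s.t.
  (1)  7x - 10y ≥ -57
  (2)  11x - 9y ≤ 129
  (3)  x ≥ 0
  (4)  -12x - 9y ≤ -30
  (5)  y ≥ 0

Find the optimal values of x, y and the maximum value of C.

x = 1803/47, y = 1530/47, maximum C = 28194/47

Corner points and C = 8x + 9y:
  (1803/47, 1530/47) → C = 28194/47
  (0, 57/10) → C = 513/10
  (129/11, 0) → C = 1032/11
  (0, 10/3) → C = 30
  (5/2, 0) → C = 20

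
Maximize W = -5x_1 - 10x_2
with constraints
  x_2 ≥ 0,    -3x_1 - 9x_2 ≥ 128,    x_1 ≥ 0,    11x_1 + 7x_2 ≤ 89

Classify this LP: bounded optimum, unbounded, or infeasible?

The boundaries x_2 = 0 and -3x_1 - 9x_2 = 128 meet at (-128/3, 0), but that point violates x_1 ≥ 0. Every candidate vertex is excluded by some other constraint, so the feasible region is empty.

infeasible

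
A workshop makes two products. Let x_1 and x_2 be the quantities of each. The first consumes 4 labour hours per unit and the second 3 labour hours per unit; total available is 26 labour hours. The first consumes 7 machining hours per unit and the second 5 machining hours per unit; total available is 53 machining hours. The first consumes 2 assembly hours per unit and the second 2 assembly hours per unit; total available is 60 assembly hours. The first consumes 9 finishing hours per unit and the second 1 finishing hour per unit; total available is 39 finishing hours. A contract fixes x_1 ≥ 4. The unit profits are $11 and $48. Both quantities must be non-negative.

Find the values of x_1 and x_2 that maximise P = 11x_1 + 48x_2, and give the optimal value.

x_1 = 4, x_2 = 3, maximum P = 188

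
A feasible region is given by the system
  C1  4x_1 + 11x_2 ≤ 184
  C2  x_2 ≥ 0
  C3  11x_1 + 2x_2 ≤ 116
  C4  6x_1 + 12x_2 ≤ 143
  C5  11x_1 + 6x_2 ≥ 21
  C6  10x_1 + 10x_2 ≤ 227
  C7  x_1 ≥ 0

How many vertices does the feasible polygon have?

The feasible vertices (each the meet of two boundaries and inside every other half-plane) are:
  (116/11, 0)
  (21/11, 0)
  (553/60, 877/120)
  (0, 143/12)
  (0, 7/2)

5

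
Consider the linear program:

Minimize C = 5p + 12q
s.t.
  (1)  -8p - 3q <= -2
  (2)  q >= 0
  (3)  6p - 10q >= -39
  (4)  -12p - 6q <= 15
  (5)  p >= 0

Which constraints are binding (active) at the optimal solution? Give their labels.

(1) and (2)

Feasible corners and C = 5p + 12q:
  (1/4, 0) → C = 5/4
  (0, 2/3) → C = 8
  (0, 39/10) → C = 234/5
The feasible region is unbounded (it extends along (5, 3), (1, 0)), but C strictly increases along every unbounded feasible direction, so there is no improving ray and the minimum is attained at a vertex.

The minimum is at (1/4, 0). Substituting into each constraint, equality holds for (1) and (2); the remaining constraints have slack.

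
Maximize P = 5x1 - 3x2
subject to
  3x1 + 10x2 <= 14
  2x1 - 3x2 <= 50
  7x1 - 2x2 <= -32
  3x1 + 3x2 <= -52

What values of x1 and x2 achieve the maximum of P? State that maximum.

x1 = -196/17, x2 = -414/17, maximum P = 262/17

Vertices and P = 5x1 - 3x2:
  (-562/21, 66/7) → P = -3404/21
  (-196/17, -414/17) → P = 262/17
  (-200/27, -268/27) → P = -196/27
The feasible region is unbounded (it extends along (-3, -2), (-10, 3)), but P strictly decreases along every unbounded feasible direction, so there is no improving ray and the maximum is attained at a vertex.

At the optimal vertex, 2x1 - 3x2 = 50 and 7x1 - 2x2 = -32.
Solving simultaneously gives x1 = -196/17, x2 = -414/17.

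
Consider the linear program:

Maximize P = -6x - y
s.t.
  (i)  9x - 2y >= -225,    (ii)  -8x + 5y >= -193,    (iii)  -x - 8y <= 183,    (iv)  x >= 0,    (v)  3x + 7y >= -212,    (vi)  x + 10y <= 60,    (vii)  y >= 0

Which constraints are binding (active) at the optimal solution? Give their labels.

Corner points and P = -6x - y:
  (446/17, 287/85) → P = -13667/85
  (193/8, 0) → P = -579/4
  (0, 6) → P = -6
  (0, 0) → P = 0

The maximum is at (0, 0). Substituting into each constraint, equality holds for (iv) and (vii); the remaining constraints have slack.

(iv) and (vii)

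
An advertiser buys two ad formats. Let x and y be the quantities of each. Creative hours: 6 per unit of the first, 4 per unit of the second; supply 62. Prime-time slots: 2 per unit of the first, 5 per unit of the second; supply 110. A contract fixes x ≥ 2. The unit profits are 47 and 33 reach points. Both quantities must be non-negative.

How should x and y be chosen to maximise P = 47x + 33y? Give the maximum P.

Feasible corners and P = 47x + 33y:
  (31/3, 0) → P = 1457/3
  (2, 0) → P = 94
  (2, 25/2) → P = 1013/2

The optimum lies where 6x + 4y = 62 and x = 2.
Solving simultaneously gives x = 2, y = 25/2.

x = 2, y = 25/2, maximum P = 1013/2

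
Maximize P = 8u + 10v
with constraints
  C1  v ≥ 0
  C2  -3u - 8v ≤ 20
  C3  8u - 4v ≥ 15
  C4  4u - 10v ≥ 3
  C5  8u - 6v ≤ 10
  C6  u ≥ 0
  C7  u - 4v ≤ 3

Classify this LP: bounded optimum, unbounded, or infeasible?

infeasible

The boundaries v = 0 and 8u - 4v = 15 meet at (15/8, 0), but that point violates 8u - 6v ≤ 10. Every candidate vertex is excluded by some other constraint, so the feasible region is empty.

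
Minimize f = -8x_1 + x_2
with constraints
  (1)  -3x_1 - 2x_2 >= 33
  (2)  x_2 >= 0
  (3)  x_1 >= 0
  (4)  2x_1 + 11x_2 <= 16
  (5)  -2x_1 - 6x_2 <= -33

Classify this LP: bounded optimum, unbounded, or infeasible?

The boundaries 2x_1 + 11x_2 = 16 and -2x_1 - 6x_2 = -33 meet at (267/10, -17/5), but that point violates -3x_1 - 2x_2 ≥ 33. Every candidate vertex is excluded by some other constraint, so the feasible region is empty.

infeasible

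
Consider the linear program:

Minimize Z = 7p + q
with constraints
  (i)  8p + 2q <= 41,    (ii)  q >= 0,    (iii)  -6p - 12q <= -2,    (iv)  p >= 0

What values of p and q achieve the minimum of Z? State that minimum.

p = 0, q = 1/6, minimum Z = 1/6

Extreme points and Z = 7p + q:
  (41/8, 0) → Z = 287/8
  (0, 41/2) → Z = 41/2
  (1/3, 0) → Z = 7/3
  (0, 1/6) → Z = 1/6

At the optimal vertex, -6p - 12q = -2 and p = 0.
Solving simultaneously gives p = 0, q = 1/6.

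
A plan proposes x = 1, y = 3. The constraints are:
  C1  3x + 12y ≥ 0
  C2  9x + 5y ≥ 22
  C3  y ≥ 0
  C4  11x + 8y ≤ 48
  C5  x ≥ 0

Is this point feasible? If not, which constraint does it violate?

C1: 39 ≥ 0 ✓
C2: 24 ≥ 22 ✓
C3: 3 ≥ 0 ✓
C4: 35 ≤ 48 ✓
C5: 1 ≥ 0 ✓

feasible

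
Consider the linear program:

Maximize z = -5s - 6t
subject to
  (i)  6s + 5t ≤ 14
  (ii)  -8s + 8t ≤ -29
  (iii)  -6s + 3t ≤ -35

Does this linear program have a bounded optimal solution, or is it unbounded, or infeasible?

unbounded

From the feasible point (217/48, -21/8), moving in the direction (5, -6) keeps every constraint satisfied while z increases without bound.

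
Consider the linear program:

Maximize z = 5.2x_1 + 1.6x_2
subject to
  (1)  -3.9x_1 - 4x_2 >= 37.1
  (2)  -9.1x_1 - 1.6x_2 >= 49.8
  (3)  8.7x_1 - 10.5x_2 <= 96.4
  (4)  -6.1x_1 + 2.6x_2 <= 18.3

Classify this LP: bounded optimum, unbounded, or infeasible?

Extreme points and z = 5.2x_1 + 1.6x_2:
  (-1748/377, -1103/232) → z = -4599/145
  (-8483/1727, -7747/1727) → z = -282534/8635
  (-36866/10947, -131050/10947) → z = -668972/18245
  (-44279/4143, -74725/4143) → z = -583018/6905
The feasible region has finitely many vertices and no improving ray; the maximum is -4599/145 at (-1748/377, -1103/232).

bounded optimum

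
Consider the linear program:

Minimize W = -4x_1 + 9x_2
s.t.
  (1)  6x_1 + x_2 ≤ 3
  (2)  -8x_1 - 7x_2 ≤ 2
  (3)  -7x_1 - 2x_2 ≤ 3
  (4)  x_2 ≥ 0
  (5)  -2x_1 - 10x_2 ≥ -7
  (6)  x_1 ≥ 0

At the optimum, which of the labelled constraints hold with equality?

Vertices and W = -4x_1 + 9x_2:
  (1/2, 0) → W = -2
  (23/58, 18/29) → W = 4
  (0, 0) → W = 0
  (0, 7/10) → W = 63/10

The minimum is at (1/2, 0). Substituting into each constraint, equality holds for (1) and (4); the remaining constraints have slack.

(1) and (4)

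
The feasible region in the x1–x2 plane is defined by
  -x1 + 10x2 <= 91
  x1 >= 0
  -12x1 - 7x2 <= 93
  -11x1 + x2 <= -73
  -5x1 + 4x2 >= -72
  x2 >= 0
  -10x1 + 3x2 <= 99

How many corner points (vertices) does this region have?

Intersecting each pair of boundary lines and keeping only the points that satisfy every inequality leaves:
  (821/109, 1074/109)
  (542/23, 527/46)
  (73/11, 0)
  (72/5, 0)

4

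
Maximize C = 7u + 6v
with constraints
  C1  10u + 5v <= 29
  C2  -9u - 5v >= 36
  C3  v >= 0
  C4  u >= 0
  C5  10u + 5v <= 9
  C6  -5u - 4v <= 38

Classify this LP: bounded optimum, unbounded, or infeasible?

infeasible

The boundaries -9u - 5v = 36 and v = 0 meet at (-4, 0), but that point violates u ≥ 0. Every candidate vertex is excluded by some other constraint, so the feasible region is empty.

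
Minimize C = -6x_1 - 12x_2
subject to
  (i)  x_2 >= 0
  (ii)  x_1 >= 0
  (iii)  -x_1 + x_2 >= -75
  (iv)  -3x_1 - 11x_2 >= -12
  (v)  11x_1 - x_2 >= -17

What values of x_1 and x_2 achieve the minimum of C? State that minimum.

x_1 = 4, x_2 = 0, minimum C = -24

Vertices and C = -6x_1 - 12x_2:
  (0, 0) → C = 0
  (4, 0) → C = -24
  (0, 12/11) → C = -144/11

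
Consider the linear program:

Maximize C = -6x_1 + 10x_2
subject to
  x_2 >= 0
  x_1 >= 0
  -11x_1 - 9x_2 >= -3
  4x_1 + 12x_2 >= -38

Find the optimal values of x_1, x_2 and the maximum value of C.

x_1 = 0, x_2 = 1/3, maximum C = 10/3

Feasible corners and C = -6x_1 + 10x_2:
  (0, 0) → C = 0
  (3/11, 0) → C = -18/11
  (0, 1/3) → C = 10/3

The optimum lies where x_1 = 0 and -11x_1 - 9x_2 = -3.
Solving simultaneously gives x_1 = 0, x_2 = 1/3.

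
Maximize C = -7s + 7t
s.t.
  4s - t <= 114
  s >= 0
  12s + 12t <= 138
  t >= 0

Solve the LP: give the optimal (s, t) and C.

The binding constraints are s = 0 and 12s + 12t = 138.
Solving simultaneously gives s = 0, t = 23/2.

s = 0, t = 23/2, maximum C = 161/2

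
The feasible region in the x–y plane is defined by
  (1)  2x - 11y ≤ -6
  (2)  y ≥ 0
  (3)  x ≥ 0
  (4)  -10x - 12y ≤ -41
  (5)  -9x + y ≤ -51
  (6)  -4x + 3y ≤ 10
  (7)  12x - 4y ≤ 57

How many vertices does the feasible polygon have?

3

The feasible vertices (each the meet of two boundaries and inside every other half-plane) are:
  (163/23, 294/23)
  (49/8, 33/8)
  (211/20, 87/5)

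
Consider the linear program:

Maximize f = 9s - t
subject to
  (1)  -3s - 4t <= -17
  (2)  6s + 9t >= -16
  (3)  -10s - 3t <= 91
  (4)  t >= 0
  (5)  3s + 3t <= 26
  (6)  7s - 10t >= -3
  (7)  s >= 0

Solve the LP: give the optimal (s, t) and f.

Vertices and f = 9s - t:
  (17/3, 0) → f = 51
  (79/29, 64/29) → f = 647/29
  (26/3, 0) → f = 78
  (251/51, 191/51) → f = 2068/51

At the optimal vertex, t = 0 and 3s + 3t = 26.
Solving simultaneously gives s = 26/3, t = 0.

s = 26/3, t = 0, maximum f = 78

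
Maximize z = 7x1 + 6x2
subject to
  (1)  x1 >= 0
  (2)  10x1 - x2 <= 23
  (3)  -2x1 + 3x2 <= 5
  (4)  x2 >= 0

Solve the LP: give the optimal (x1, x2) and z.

x1 = 37/14, x2 = 24/7, maximum z = 547/14

Extreme points and z = 7x1 + 6x2:
  (0, 5/3) → z = 10
  (0, 0) → z = 0
  (37/14, 24/7) → z = 547/14
  (23/10, 0) → z = 161/10

The optimum lies where 10x1 - x2 = 23 and -2x1 + 3x2 = 5.
Solving simultaneously gives x1 = 37/14, x2 = 24/7.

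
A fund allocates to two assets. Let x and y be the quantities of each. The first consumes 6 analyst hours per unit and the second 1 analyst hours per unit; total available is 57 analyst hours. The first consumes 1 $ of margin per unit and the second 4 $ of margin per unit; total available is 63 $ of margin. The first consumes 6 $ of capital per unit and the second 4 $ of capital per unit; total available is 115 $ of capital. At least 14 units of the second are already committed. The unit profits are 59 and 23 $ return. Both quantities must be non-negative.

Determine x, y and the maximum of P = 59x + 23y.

x = 7, y = 14, maximum P = 735

Feasible corners and P = 59x + 23y:
  (0, 63/4) → P = 1449/4
  (0, 14) → P = 322
  (7, 14) → P = 735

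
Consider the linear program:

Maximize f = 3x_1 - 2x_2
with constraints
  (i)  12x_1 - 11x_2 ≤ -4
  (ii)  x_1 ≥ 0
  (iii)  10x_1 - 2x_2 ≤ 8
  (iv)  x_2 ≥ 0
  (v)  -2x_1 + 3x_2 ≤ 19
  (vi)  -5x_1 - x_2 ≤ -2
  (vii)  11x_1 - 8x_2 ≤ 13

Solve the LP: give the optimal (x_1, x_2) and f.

x_1 = 48/43, x_2 = 68/43, maximum f = 8/43

Vertices and f = 3x_1 - 2x_2:
  (48/43, 68/43) → f = 8/43
  (18/67, 44/67) → f = -34/67
  (0, 19/3) → f = -38/3
  (0, 2) → f = -4
  (31/13, 103/13) → f = -113/13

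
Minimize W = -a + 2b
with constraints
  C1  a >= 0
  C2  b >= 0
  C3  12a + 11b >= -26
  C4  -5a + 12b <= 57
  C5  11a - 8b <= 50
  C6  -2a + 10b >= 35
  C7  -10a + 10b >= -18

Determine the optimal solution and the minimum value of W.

Feasible corners and W = -a + 2b:
  (0, 19/4) → W = 19/2
  (0, 7/2) → W = 7
  (393/35, 66/7) → W = 267/35
  (53/8, 193/40) → W = 121/40

The binding constraints are -2a + 10b = 35 and -10a + 10b = -18.
Solving simultaneously gives a = 53/8, b = 193/40.

a = 53/8, b = 193/40, minimum W = 121/40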